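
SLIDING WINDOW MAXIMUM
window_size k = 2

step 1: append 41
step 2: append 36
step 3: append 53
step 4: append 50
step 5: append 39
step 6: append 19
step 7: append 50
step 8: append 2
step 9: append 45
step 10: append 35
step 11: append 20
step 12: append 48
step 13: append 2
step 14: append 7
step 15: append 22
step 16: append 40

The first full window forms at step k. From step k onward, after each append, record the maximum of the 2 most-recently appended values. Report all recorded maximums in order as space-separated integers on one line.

step 1: append 41 -> window=[41] (not full yet)
step 2: append 36 -> window=[41, 36] -> max=41
step 3: append 53 -> window=[36, 53] -> max=53
step 4: append 50 -> window=[53, 50] -> max=53
step 5: append 39 -> window=[50, 39] -> max=50
step 6: append 19 -> window=[39, 19] -> max=39
step 7: append 50 -> window=[19, 50] -> max=50
step 8: append 2 -> window=[50, 2] -> max=50
step 9: append 45 -> window=[2, 45] -> max=45
step 10: append 35 -> window=[45, 35] -> max=45
step 11: append 20 -> window=[35, 20] -> max=35
step 12: append 48 -> window=[20, 48] -> max=48
step 13: append 2 -> window=[48, 2] -> max=48
step 14: append 7 -> window=[2, 7] -> max=7
step 15: append 22 -> window=[7, 22] -> max=22
step 16: append 40 -> window=[22, 40] -> max=40

Answer: 41 53 53 50 39 50 50 45 45 35 48 48 7 22 40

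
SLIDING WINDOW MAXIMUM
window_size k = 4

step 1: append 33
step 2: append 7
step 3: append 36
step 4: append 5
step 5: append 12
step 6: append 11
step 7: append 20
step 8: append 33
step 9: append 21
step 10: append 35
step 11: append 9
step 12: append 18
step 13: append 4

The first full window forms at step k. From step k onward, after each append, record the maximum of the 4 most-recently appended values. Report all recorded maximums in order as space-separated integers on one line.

step 1: append 33 -> window=[33] (not full yet)
step 2: append 7 -> window=[33, 7] (not full yet)
step 3: append 36 -> window=[33, 7, 36] (not full yet)
step 4: append 5 -> window=[33, 7, 36, 5] -> max=36
step 5: append 12 -> window=[7, 36, 5, 12] -> max=36
step 6: append 11 -> window=[36, 5, 12, 11] -> max=36
step 7: append 20 -> window=[5, 12, 11, 20] -> max=20
step 8: append 33 -> window=[12, 11, 20, 33] -> max=33
step 9: append 21 -> window=[11, 20, 33, 21] -> max=33
step 10: append 35 -> window=[20, 33, 21, 35] -> max=35
step 11: append 9 -> window=[33, 21, 35, 9] -> max=35
step 12: append 18 -> window=[21, 35, 9, 18] -> max=35
step 13: append 4 -> window=[35, 9, 18, 4] -> max=35

Answer: 36 36 36 20 33 33 35 35 35 35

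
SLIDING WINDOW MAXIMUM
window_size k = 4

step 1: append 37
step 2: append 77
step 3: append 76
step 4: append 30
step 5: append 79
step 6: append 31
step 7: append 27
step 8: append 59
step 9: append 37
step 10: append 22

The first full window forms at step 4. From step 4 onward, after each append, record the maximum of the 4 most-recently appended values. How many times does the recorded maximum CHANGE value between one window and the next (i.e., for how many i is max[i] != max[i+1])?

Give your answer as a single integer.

Answer: 2

Derivation:
step 1: append 37 -> window=[37] (not full yet)
step 2: append 77 -> window=[37, 77] (not full yet)
step 3: append 76 -> window=[37, 77, 76] (not full yet)
step 4: append 30 -> window=[37, 77, 76, 30] -> max=77
step 5: append 79 -> window=[77, 76, 30, 79] -> max=79
step 6: append 31 -> window=[76, 30, 79, 31] -> max=79
step 7: append 27 -> window=[30, 79, 31, 27] -> max=79
step 8: append 59 -> window=[79, 31, 27, 59] -> max=79
step 9: append 37 -> window=[31, 27, 59, 37] -> max=59
step 10: append 22 -> window=[27, 59, 37, 22] -> max=59
Recorded maximums: 77 79 79 79 79 59 59
Changes between consecutive maximums: 2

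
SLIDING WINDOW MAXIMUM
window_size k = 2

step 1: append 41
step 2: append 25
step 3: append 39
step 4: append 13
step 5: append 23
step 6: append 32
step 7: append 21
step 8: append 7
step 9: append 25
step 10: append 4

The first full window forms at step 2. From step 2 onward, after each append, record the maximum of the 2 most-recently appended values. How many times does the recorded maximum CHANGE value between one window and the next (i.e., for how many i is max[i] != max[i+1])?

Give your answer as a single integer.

step 1: append 41 -> window=[41] (not full yet)
step 2: append 25 -> window=[41, 25] -> max=41
step 3: append 39 -> window=[25, 39] -> max=39
step 4: append 13 -> window=[39, 13] -> max=39
step 5: append 23 -> window=[13, 23] -> max=23
step 6: append 32 -> window=[23, 32] -> max=32
step 7: append 21 -> window=[32, 21] -> max=32
step 8: append 7 -> window=[21, 7] -> max=21
step 9: append 25 -> window=[7, 25] -> max=25
step 10: append 4 -> window=[25, 4] -> max=25
Recorded maximums: 41 39 39 23 32 32 21 25 25
Changes between consecutive maximums: 5

Answer: 5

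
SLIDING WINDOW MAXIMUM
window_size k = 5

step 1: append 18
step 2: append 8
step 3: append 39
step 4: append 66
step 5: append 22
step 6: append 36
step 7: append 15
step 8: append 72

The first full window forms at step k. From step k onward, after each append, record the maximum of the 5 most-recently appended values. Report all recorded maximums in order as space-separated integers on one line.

step 1: append 18 -> window=[18] (not full yet)
step 2: append 8 -> window=[18, 8] (not full yet)
step 3: append 39 -> window=[18, 8, 39] (not full yet)
step 4: append 66 -> window=[18, 8, 39, 66] (not full yet)
step 5: append 22 -> window=[18, 8, 39, 66, 22] -> max=66
step 6: append 36 -> window=[8, 39, 66, 22, 36] -> max=66
step 7: append 15 -> window=[39, 66, 22, 36, 15] -> max=66
step 8: append 72 -> window=[66, 22, 36, 15, 72] -> max=72

Answer: 66 66 66 72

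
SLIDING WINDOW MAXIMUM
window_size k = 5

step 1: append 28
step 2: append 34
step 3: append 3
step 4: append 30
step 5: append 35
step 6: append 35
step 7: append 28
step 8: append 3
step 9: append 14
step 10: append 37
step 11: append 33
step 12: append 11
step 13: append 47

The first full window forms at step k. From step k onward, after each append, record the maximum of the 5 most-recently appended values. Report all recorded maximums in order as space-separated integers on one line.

step 1: append 28 -> window=[28] (not full yet)
step 2: append 34 -> window=[28, 34] (not full yet)
step 3: append 3 -> window=[28, 34, 3] (not full yet)
step 4: append 30 -> window=[28, 34, 3, 30] (not full yet)
step 5: append 35 -> window=[28, 34, 3, 30, 35] -> max=35
step 6: append 35 -> window=[34, 3, 30, 35, 35] -> max=35
step 7: append 28 -> window=[3, 30, 35, 35, 28] -> max=35
step 8: append 3 -> window=[30, 35, 35, 28, 3] -> max=35
step 9: append 14 -> window=[35, 35, 28, 3, 14] -> max=35
step 10: append 37 -> window=[35, 28, 3, 14, 37] -> max=37
step 11: append 33 -> window=[28, 3, 14, 37, 33] -> max=37
step 12: append 11 -> window=[3, 14, 37, 33, 11] -> max=37
step 13: append 47 -> window=[14, 37, 33, 11, 47] -> max=47

Answer: 35 35 35 35 35 37 37 37 47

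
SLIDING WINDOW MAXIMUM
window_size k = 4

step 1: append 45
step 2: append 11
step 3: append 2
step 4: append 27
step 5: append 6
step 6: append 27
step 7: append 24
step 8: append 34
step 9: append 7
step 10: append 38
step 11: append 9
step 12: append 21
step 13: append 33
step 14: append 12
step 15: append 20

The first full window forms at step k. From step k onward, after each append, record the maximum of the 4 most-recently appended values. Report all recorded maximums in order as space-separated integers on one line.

step 1: append 45 -> window=[45] (not full yet)
step 2: append 11 -> window=[45, 11] (not full yet)
step 3: append 2 -> window=[45, 11, 2] (not full yet)
step 4: append 27 -> window=[45, 11, 2, 27] -> max=45
step 5: append 6 -> window=[11, 2, 27, 6] -> max=27
step 6: append 27 -> window=[2, 27, 6, 27] -> max=27
step 7: append 24 -> window=[27, 6, 27, 24] -> max=27
step 8: append 34 -> window=[6, 27, 24, 34] -> max=34
step 9: append 7 -> window=[27, 24, 34, 7] -> max=34
step 10: append 38 -> window=[24, 34, 7, 38] -> max=38
step 11: append 9 -> window=[34, 7, 38, 9] -> max=38
step 12: append 21 -> window=[7, 38, 9, 21] -> max=38
step 13: append 33 -> window=[38, 9, 21, 33] -> max=38
step 14: append 12 -> window=[9, 21, 33, 12] -> max=33
step 15: append 20 -> window=[21, 33, 12, 20] -> max=33

Answer: 45 27 27 27 34 34 38 38 38 38 33 33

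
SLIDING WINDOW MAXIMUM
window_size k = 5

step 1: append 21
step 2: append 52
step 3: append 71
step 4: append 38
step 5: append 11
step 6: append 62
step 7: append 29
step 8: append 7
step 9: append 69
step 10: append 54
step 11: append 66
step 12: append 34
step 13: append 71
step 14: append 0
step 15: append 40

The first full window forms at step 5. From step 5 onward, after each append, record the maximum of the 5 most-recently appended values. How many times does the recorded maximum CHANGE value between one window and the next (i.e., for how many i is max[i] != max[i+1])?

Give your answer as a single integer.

step 1: append 21 -> window=[21] (not full yet)
step 2: append 52 -> window=[21, 52] (not full yet)
step 3: append 71 -> window=[21, 52, 71] (not full yet)
step 4: append 38 -> window=[21, 52, 71, 38] (not full yet)
step 5: append 11 -> window=[21, 52, 71, 38, 11] -> max=71
step 6: append 62 -> window=[52, 71, 38, 11, 62] -> max=71
step 7: append 29 -> window=[71, 38, 11, 62, 29] -> max=71
step 8: append 7 -> window=[38, 11, 62, 29, 7] -> max=62
step 9: append 69 -> window=[11, 62, 29, 7, 69] -> max=69
step 10: append 54 -> window=[62, 29, 7, 69, 54] -> max=69
step 11: append 66 -> window=[29, 7, 69, 54, 66] -> max=69
step 12: append 34 -> window=[7, 69, 54, 66, 34] -> max=69
step 13: append 71 -> window=[69, 54, 66, 34, 71] -> max=71
step 14: append 0 -> window=[54, 66, 34, 71, 0] -> max=71
step 15: append 40 -> window=[66, 34, 71, 0, 40] -> max=71
Recorded maximums: 71 71 71 62 69 69 69 69 71 71 71
Changes between consecutive maximums: 3

Answer: 3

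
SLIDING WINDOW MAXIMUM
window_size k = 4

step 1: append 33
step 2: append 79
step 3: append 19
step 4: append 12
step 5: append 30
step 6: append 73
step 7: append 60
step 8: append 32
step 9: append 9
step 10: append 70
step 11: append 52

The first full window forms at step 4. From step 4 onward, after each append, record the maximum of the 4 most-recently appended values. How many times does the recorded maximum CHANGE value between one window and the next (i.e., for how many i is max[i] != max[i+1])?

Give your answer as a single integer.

Answer: 2

Derivation:
step 1: append 33 -> window=[33] (not full yet)
step 2: append 79 -> window=[33, 79] (not full yet)
step 3: append 19 -> window=[33, 79, 19] (not full yet)
step 4: append 12 -> window=[33, 79, 19, 12] -> max=79
step 5: append 30 -> window=[79, 19, 12, 30] -> max=79
step 6: append 73 -> window=[19, 12, 30, 73] -> max=73
step 7: append 60 -> window=[12, 30, 73, 60] -> max=73
step 8: append 32 -> window=[30, 73, 60, 32] -> max=73
step 9: append 9 -> window=[73, 60, 32, 9] -> max=73
step 10: append 70 -> window=[60, 32, 9, 70] -> max=70
step 11: append 52 -> window=[32, 9, 70, 52] -> max=70
Recorded maximums: 79 79 73 73 73 73 70 70
Changes between consecutive maximums: 2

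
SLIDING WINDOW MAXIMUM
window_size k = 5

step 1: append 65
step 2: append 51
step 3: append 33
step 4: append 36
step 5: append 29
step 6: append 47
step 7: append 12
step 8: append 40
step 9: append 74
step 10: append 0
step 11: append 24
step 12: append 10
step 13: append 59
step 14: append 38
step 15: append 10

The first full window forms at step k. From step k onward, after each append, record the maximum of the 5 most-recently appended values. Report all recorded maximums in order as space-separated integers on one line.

step 1: append 65 -> window=[65] (not full yet)
step 2: append 51 -> window=[65, 51] (not full yet)
step 3: append 33 -> window=[65, 51, 33] (not full yet)
step 4: append 36 -> window=[65, 51, 33, 36] (not full yet)
step 5: append 29 -> window=[65, 51, 33, 36, 29] -> max=65
step 6: append 47 -> window=[51, 33, 36, 29, 47] -> max=51
step 7: append 12 -> window=[33, 36, 29, 47, 12] -> max=47
step 8: append 40 -> window=[36, 29, 47, 12, 40] -> max=47
step 9: append 74 -> window=[29, 47, 12, 40, 74] -> max=74
step 10: append 0 -> window=[47, 12, 40, 74, 0] -> max=74
step 11: append 24 -> window=[12, 40, 74, 0, 24] -> max=74
step 12: append 10 -> window=[40, 74, 0, 24, 10] -> max=74
step 13: append 59 -> window=[74, 0, 24, 10, 59] -> max=74
step 14: append 38 -> window=[0, 24, 10, 59, 38] -> max=59
step 15: append 10 -> window=[24, 10, 59, 38, 10] -> max=59

Answer: 65 51 47 47 74 74 74 74 74 59 59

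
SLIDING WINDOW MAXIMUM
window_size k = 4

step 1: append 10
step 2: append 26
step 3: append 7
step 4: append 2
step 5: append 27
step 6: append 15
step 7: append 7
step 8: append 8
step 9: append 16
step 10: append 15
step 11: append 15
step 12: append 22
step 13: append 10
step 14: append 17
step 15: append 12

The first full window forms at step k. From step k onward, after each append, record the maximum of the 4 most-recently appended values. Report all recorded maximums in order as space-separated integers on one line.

step 1: append 10 -> window=[10] (not full yet)
step 2: append 26 -> window=[10, 26] (not full yet)
step 3: append 7 -> window=[10, 26, 7] (not full yet)
step 4: append 2 -> window=[10, 26, 7, 2] -> max=26
step 5: append 27 -> window=[26, 7, 2, 27] -> max=27
step 6: append 15 -> window=[7, 2, 27, 15] -> max=27
step 7: append 7 -> window=[2, 27, 15, 7] -> max=27
step 8: append 8 -> window=[27, 15, 7, 8] -> max=27
step 9: append 16 -> window=[15, 7, 8, 16] -> max=16
step 10: append 15 -> window=[7, 8, 16, 15] -> max=16
step 11: append 15 -> window=[8, 16, 15, 15] -> max=16
step 12: append 22 -> window=[16, 15, 15, 22] -> max=22
step 13: append 10 -> window=[15, 15, 22, 10] -> max=22
step 14: append 17 -> window=[15, 22, 10, 17] -> max=22
step 15: append 12 -> window=[22, 10, 17, 12] -> max=22

Answer: 26 27 27 27 27 16 16 16 22 22 22 22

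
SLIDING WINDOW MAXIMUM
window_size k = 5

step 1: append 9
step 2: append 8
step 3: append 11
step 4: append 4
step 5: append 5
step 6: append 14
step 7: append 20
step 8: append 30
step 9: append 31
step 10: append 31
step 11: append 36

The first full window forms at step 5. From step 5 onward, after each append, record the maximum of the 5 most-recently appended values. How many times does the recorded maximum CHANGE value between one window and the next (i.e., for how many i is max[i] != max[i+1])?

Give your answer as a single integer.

step 1: append 9 -> window=[9] (not full yet)
step 2: append 8 -> window=[9, 8] (not full yet)
step 3: append 11 -> window=[9, 8, 11] (not full yet)
step 4: append 4 -> window=[9, 8, 11, 4] (not full yet)
step 5: append 5 -> window=[9, 8, 11, 4, 5] -> max=11
step 6: append 14 -> window=[8, 11, 4, 5, 14] -> max=14
step 7: append 20 -> window=[11, 4, 5, 14, 20] -> max=20
step 8: append 30 -> window=[4, 5, 14, 20, 30] -> max=30
step 9: append 31 -> window=[5, 14, 20, 30, 31] -> max=31
step 10: append 31 -> window=[14, 20, 30, 31, 31] -> max=31
step 11: append 36 -> window=[20, 30, 31, 31, 36] -> max=36
Recorded maximums: 11 14 20 30 31 31 36
Changes between consecutive maximums: 5

Answer: 5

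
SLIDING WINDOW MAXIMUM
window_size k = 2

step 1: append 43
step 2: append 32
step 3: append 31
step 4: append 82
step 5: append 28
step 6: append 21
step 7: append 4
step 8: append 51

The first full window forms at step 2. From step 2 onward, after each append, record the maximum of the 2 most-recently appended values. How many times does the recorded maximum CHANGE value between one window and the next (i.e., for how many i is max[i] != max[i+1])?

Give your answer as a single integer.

Answer: 5

Derivation:
step 1: append 43 -> window=[43] (not full yet)
step 2: append 32 -> window=[43, 32] -> max=43
step 3: append 31 -> window=[32, 31] -> max=32
step 4: append 82 -> window=[31, 82] -> max=82
step 5: append 28 -> window=[82, 28] -> max=82
step 6: append 21 -> window=[28, 21] -> max=28
step 7: append 4 -> window=[21, 4] -> max=21
step 8: append 51 -> window=[4, 51] -> max=51
Recorded maximums: 43 32 82 82 28 21 51
Changes between consecutive maximums: 5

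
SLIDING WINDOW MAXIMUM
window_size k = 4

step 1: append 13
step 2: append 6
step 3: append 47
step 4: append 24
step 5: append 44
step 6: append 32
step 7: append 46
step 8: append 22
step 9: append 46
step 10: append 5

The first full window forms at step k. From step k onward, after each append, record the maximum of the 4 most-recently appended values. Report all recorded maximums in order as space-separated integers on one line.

step 1: append 13 -> window=[13] (not full yet)
step 2: append 6 -> window=[13, 6] (not full yet)
step 3: append 47 -> window=[13, 6, 47] (not full yet)
step 4: append 24 -> window=[13, 6, 47, 24] -> max=47
step 5: append 44 -> window=[6, 47, 24, 44] -> max=47
step 6: append 32 -> window=[47, 24, 44, 32] -> max=47
step 7: append 46 -> window=[24, 44, 32, 46] -> max=46
step 8: append 22 -> window=[44, 32, 46, 22] -> max=46
step 9: append 46 -> window=[32, 46, 22, 46] -> max=46
step 10: append 5 -> window=[46, 22, 46, 5] -> max=46

Answer: 47 47 47 46 46 46 46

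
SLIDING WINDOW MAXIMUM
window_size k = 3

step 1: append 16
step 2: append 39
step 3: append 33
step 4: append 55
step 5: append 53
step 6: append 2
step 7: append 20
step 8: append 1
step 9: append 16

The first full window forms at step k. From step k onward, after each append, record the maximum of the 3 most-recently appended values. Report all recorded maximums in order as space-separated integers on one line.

step 1: append 16 -> window=[16] (not full yet)
step 2: append 39 -> window=[16, 39] (not full yet)
step 3: append 33 -> window=[16, 39, 33] -> max=39
step 4: append 55 -> window=[39, 33, 55] -> max=55
step 5: append 53 -> window=[33, 55, 53] -> max=55
step 6: append 2 -> window=[55, 53, 2] -> max=55
step 7: append 20 -> window=[53, 2, 20] -> max=53
step 8: append 1 -> window=[2, 20, 1] -> max=20
step 9: append 16 -> window=[20, 1, 16] -> max=20

Answer: 39 55 55 55 53 20 20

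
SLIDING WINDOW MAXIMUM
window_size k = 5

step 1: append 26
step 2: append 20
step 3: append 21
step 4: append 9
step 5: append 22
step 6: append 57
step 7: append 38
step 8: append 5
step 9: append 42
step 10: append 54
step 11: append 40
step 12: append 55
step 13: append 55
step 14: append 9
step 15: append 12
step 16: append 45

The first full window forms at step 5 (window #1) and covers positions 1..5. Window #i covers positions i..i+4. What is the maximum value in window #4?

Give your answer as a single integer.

Answer: 57

Derivation:
step 1: append 26 -> window=[26] (not full yet)
step 2: append 20 -> window=[26, 20] (not full yet)
step 3: append 21 -> window=[26, 20, 21] (not full yet)
step 4: append 9 -> window=[26, 20, 21, 9] (not full yet)
step 5: append 22 -> window=[26, 20, 21, 9, 22] -> max=26
step 6: append 57 -> window=[20, 21, 9, 22, 57] -> max=57
step 7: append 38 -> window=[21, 9, 22, 57, 38] -> max=57
step 8: append 5 -> window=[9, 22, 57, 38, 5] -> max=57
Window #4 max = 57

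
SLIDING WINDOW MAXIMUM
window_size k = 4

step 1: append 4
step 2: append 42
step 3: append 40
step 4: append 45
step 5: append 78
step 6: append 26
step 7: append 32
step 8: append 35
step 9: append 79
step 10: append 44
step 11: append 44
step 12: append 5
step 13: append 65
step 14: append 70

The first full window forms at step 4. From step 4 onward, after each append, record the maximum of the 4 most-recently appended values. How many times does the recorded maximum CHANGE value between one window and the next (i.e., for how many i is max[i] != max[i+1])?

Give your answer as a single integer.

step 1: append 4 -> window=[4] (not full yet)
step 2: append 42 -> window=[4, 42] (not full yet)
step 3: append 40 -> window=[4, 42, 40] (not full yet)
step 4: append 45 -> window=[4, 42, 40, 45] -> max=45
step 5: append 78 -> window=[42, 40, 45, 78] -> max=78
step 6: append 26 -> window=[40, 45, 78, 26] -> max=78
step 7: append 32 -> window=[45, 78, 26, 32] -> max=78
step 8: append 35 -> window=[78, 26, 32, 35] -> max=78
step 9: append 79 -> window=[26, 32, 35, 79] -> max=79
step 10: append 44 -> window=[32, 35, 79, 44] -> max=79
step 11: append 44 -> window=[35, 79, 44, 44] -> max=79
step 12: append 5 -> window=[79, 44, 44, 5] -> max=79
step 13: append 65 -> window=[44, 44, 5, 65] -> max=65
step 14: append 70 -> window=[44, 5, 65, 70] -> max=70
Recorded maximums: 45 78 78 78 78 79 79 79 79 65 70
Changes between consecutive maximums: 4

Answer: 4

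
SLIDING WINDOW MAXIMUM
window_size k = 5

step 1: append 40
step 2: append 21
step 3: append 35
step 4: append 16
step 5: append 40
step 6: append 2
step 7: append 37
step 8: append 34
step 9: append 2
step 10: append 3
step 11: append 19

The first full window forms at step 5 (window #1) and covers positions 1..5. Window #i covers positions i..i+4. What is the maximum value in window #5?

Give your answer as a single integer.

step 1: append 40 -> window=[40] (not full yet)
step 2: append 21 -> window=[40, 21] (not full yet)
step 3: append 35 -> window=[40, 21, 35] (not full yet)
step 4: append 16 -> window=[40, 21, 35, 16] (not full yet)
step 5: append 40 -> window=[40, 21, 35, 16, 40] -> max=40
step 6: append 2 -> window=[21, 35, 16, 40, 2] -> max=40
step 7: append 37 -> window=[35, 16, 40, 2, 37] -> max=40
step 8: append 34 -> window=[16, 40, 2, 37, 34] -> max=40
step 9: append 2 -> window=[40, 2, 37, 34, 2] -> max=40
Window #5 max = 40

Answer: 40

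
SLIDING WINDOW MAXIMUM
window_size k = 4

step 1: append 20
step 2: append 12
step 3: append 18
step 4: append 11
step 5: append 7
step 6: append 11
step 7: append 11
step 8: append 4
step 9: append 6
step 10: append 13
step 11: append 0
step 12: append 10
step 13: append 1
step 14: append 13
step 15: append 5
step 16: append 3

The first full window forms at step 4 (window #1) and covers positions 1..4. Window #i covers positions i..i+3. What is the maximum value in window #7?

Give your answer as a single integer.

Answer: 13

Derivation:
step 1: append 20 -> window=[20] (not full yet)
step 2: append 12 -> window=[20, 12] (not full yet)
step 3: append 18 -> window=[20, 12, 18] (not full yet)
step 4: append 11 -> window=[20, 12, 18, 11] -> max=20
step 5: append 7 -> window=[12, 18, 11, 7] -> max=18
step 6: append 11 -> window=[18, 11, 7, 11] -> max=18
step 7: append 11 -> window=[11, 7, 11, 11] -> max=11
step 8: append 4 -> window=[7, 11, 11, 4] -> max=11
step 9: append 6 -> window=[11, 11, 4, 6] -> max=11
step 10: append 13 -> window=[11, 4, 6, 13] -> max=13
Window #7 max = 13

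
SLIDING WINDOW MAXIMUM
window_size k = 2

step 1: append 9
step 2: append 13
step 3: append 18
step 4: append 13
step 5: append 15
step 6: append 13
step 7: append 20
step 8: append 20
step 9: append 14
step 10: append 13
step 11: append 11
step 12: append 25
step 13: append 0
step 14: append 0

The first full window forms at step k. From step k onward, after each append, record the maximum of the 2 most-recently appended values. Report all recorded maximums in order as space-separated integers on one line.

step 1: append 9 -> window=[9] (not full yet)
step 2: append 13 -> window=[9, 13] -> max=13
step 3: append 18 -> window=[13, 18] -> max=18
step 4: append 13 -> window=[18, 13] -> max=18
step 5: append 15 -> window=[13, 15] -> max=15
step 6: append 13 -> window=[15, 13] -> max=15
step 7: append 20 -> window=[13, 20] -> max=20
step 8: append 20 -> window=[20, 20] -> max=20
step 9: append 14 -> window=[20, 14] -> max=20
step 10: append 13 -> window=[14, 13] -> max=14
step 11: append 11 -> window=[13, 11] -> max=13
step 12: append 25 -> window=[11, 25] -> max=25
step 13: append 0 -> window=[25, 0] -> max=25
step 14: append 0 -> window=[0, 0] -> max=0

Answer: 13 18 18 15 15 20 20 20 14 13 25 25 0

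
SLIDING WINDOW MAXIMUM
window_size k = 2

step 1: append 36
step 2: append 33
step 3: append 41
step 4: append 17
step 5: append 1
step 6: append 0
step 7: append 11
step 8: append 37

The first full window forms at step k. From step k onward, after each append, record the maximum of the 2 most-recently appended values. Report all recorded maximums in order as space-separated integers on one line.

Answer: 36 41 41 17 1 11 37

Derivation:
step 1: append 36 -> window=[36] (not full yet)
step 2: append 33 -> window=[36, 33] -> max=36
step 3: append 41 -> window=[33, 41] -> max=41
step 4: append 17 -> window=[41, 17] -> max=41
step 5: append 1 -> window=[17, 1] -> max=17
step 6: append 0 -> window=[1, 0] -> max=1
step 7: append 11 -> window=[0, 11] -> max=11
step 8: append 37 -> window=[11, 37] -> max=37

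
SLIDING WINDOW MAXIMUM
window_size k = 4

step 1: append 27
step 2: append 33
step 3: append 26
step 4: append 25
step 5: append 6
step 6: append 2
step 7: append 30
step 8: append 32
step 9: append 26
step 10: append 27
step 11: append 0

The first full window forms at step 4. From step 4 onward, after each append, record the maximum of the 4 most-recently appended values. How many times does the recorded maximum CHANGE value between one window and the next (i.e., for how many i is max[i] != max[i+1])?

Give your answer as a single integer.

Answer: 3

Derivation:
step 1: append 27 -> window=[27] (not full yet)
step 2: append 33 -> window=[27, 33] (not full yet)
step 3: append 26 -> window=[27, 33, 26] (not full yet)
step 4: append 25 -> window=[27, 33, 26, 25] -> max=33
step 5: append 6 -> window=[33, 26, 25, 6] -> max=33
step 6: append 2 -> window=[26, 25, 6, 2] -> max=26
step 7: append 30 -> window=[25, 6, 2, 30] -> max=30
step 8: append 32 -> window=[6, 2, 30, 32] -> max=32
step 9: append 26 -> window=[2, 30, 32, 26] -> max=32
step 10: append 27 -> window=[30, 32, 26, 27] -> max=32
step 11: append 0 -> window=[32, 26, 27, 0] -> max=32
Recorded maximums: 33 33 26 30 32 32 32 32
Changes between consecutive maximums: 3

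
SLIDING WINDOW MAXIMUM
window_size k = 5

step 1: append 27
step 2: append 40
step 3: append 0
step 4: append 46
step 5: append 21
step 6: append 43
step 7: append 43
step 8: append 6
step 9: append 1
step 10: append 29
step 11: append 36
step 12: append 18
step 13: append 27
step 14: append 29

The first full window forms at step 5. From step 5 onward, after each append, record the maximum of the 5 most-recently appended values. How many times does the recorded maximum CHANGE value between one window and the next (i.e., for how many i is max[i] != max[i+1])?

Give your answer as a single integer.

step 1: append 27 -> window=[27] (not full yet)
step 2: append 40 -> window=[27, 40] (not full yet)
step 3: append 0 -> window=[27, 40, 0] (not full yet)
step 4: append 46 -> window=[27, 40, 0, 46] (not full yet)
step 5: append 21 -> window=[27, 40, 0, 46, 21] -> max=46
step 6: append 43 -> window=[40, 0, 46, 21, 43] -> max=46
step 7: append 43 -> window=[0, 46, 21, 43, 43] -> max=46
step 8: append 6 -> window=[46, 21, 43, 43, 6] -> max=46
step 9: append 1 -> window=[21, 43, 43, 6, 1] -> max=43
step 10: append 29 -> window=[43, 43, 6, 1, 29] -> max=43
step 11: append 36 -> window=[43, 6, 1, 29, 36] -> max=43
step 12: append 18 -> window=[6, 1, 29, 36, 18] -> max=36
step 13: append 27 -> window=[1, 29, 36, 18, 27] -> max=36
step 14: append 29 -> window=[29, 36, 18, 27, 29] -> max=36
Recorded maximums: 46 46 46 46 43 43 43 36 36 36
Changes between consecutive maximums: 2

Answer: 2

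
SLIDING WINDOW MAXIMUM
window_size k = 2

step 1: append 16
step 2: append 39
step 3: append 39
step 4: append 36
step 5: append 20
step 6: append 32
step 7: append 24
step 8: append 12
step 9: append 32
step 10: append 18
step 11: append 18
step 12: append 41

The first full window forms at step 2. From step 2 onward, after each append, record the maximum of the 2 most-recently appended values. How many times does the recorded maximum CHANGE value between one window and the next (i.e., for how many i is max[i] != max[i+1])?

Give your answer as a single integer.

step 1: append 16 -> window=[16] (not full yet)
step 2: append 39 -> window=[16, 39] -> max=39
step 3: append 39 -> window=[39, 39] -> max=39
step 4: append 36 -> window=[39, 36] -> max=39
step 5: append 20 -> window=[36, 20] -> max=36
step 6: append 32 -> window=[20, 32] -> max=32
step 7: append 24 -> window=[32, 24] -> max=32
step 8: append 12 -> window=[24, 12] -> max=24
step 9: append 32 -> window=[12, 32] -> max=32
step 10: append 18 -> window=[32, 18] -> max=32
step 11: append 18 -> window=[18, 18] -> max=18
step 12: append 41 -> window=[18, 41] -> max=41
Recorded maximums: 39 39 39 36 32 32 24 32 32 18 41
Changes between consecutive maximums: 6

Answer: 6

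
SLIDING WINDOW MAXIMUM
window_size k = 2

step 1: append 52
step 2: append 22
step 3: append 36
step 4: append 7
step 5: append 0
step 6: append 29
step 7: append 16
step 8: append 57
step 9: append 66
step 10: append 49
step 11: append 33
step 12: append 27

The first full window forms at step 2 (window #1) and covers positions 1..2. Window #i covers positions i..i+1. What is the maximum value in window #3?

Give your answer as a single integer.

Answer: 36

Derivation:
step 1: append 52 -> window=[52] (not full yet)
step 2: append 22 -> window=[52, 22] -> max=52
step 3: append 36 -> window=[22, 36] -> max=36
step 4: append 7 -> window=[36, 7] -> max=36
Window #3 max = 36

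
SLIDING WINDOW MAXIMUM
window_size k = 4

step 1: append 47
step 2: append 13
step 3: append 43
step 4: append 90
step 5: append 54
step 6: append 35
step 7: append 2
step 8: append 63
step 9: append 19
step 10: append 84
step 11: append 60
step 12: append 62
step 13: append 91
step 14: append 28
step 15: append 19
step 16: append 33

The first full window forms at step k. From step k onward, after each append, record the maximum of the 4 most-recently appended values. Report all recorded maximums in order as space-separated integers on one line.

Answer: 90 90 90 90 63 63 84 84 84 91 91 91 91

Derivation:
step 1: append 47 -> window=[47] (not full yet)
step 2: append 13 -> window=[47, 13] (not full yet)
step 3: append 43 -> window=[47, 13, 43] (not full yet)
step 4: append 90 -> window=[47, 13, 43, 90] -> max=90
step 5: append 54 -> window=[13, 43, 90, 54] -> max=90
step 6: append 35 -> window=[43, 90, 54, 35] -> max=90
step 7: append 2 -> window=[90, 54, 35, 2] -> max=90
step 8: append 63 -> window=[54, 35, 2, 63] -> max=63
step 9: append 19 -> window=[35, 2, 63, 19] -> max=63
step 10: append 84 -> window=[2, 63, 19, 84] -> max=84
step 11: append 60 -> window=[63, 19, 84, 60] -> max=84
step 12: append 62 -> window=[19, 84, 60, 62] -> max=84
step 13: append 91 -> window=[84, 60, 62, 91] -> max=91
step 14: append 28 -> window=[60, 62, 91, 28] -> max=91
step 15: append 19 -> window=[62, 91, 28, 19] -> max=91
step 16: append 33 -> window=[91, 28, 19, 33] -> max=91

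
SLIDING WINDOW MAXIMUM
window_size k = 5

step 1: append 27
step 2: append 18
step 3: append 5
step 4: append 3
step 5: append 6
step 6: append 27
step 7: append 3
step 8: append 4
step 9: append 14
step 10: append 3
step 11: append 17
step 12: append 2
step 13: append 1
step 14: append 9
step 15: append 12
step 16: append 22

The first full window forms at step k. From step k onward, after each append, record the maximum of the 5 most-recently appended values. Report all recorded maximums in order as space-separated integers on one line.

step 1: append 27 -> window=[27] (not full yet)
step 2: append 18 -> window=[27, 18] (not full yet)
step 3: append 5 -> window=[27, 18, 5] (not full yet)
step 4: append 3 -> window=[27, 18, 5, 3] (not full yet)
step 5: append 6 -> window=[27, 18, 5, 3, 6] -> max=27
step 6: append 27 -> window=[18, 5, 3, 6, 27] -> max=27
step 7: append 3 -> window=[5, 3, 6, 27, 3] -> max=27
step 8: append 4 -> window=[3, 6, 27, 3, 4] -> max=27
step 9: append 14 -> window=[6, 27, 3, 4, 14] -> max=27
step 10: append 3 -> window=[27, 3, 4, 14, 3] -> max=27
step 11: append 17 -> window=[3, 4, 14, 3, 17] -> max=17
step 12: append 2 -> window=[4, 14, 3, 17, 2] -> max=17
step 13: append 1 -> window=[14, 3, 17, 2, 1] -> max=17
step 14: append 9 -> window=[3, 17, 2, 1, 9] -> max=17
step 15: append 12 -> window=[17, 2, 1, 9, 12] -> max=17
step 16: append 22 -> window=[2, 1, 9, 12, 22] -> max=22

Answer: 27 27 27 27 27 27 17 17 17 17 17 22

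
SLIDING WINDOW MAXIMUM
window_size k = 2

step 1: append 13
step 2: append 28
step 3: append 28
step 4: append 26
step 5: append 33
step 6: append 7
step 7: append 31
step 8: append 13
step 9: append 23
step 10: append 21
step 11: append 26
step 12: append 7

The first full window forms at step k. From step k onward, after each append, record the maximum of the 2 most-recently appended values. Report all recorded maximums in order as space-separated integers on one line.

step 1: append 13 -> window=[13] (not full yet)
step 2: append 28 -> window=[13, 28] -> max=28
step 3: append 28 -> window=[28, 28] -> max=28
step 4: append 26 -> window=[28, 26] -> max=28
step 5: append 33 -> window=[26, 33] -> max=33
step 6: append 7 -> window=[33, 7] -> max=33
step 7: append 31 -> window=[7, 31] -> max=31
step 8: append 13 -> window=[31, 13] -> max=31
step 9: append 23 -> window=[13, 23] -> max=23
step 10: append 21 -> window=[23, 21] -> max=23
step 11: append 26 -> window=[21, 26] -> max=26
step 12: append 7 -> window=[26, 7] -> max=26

Answer: 28 28 28 33 33 31 31 23 23 26 26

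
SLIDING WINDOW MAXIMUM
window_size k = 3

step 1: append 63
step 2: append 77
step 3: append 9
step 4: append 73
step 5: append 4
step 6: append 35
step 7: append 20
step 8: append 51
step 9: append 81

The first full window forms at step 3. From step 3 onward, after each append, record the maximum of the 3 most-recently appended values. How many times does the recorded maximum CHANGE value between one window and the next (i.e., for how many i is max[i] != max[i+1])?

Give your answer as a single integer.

step 1: append 63 -> window=[63] (not full yet)
step 2: append 77 -> window=[63, 77] (not full yet)
step 3: append 9 -> window=[63, 77, 9] -> max=77
step 4: append 73 -> window=[77, 9, 73] -> max=77
step 5: append 4 -> window=[9, 73, 4] -> max=73
step 6: append 35 -> window=[73, 4, 35] -> max=73
step 7: append 20 -> window=[4, 35, 20] -> max=35
step 8: append 51 -> window=[35, 20, 51] -> max=51
step 9: append 81 -> window=[20, 51, 81] -> max=81
Recorded maximums: 77 77 73 73 35 51 81
Changes between consecutive maximums: 4

Answer: 4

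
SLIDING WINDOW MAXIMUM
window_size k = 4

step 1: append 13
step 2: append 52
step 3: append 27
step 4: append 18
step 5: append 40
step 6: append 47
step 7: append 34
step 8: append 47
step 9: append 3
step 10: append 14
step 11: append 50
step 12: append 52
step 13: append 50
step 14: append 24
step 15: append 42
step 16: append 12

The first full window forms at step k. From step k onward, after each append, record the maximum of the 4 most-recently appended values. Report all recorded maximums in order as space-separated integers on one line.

step 1: append 13 -> window=[13] (not full yet)
step 2: append 52 -> window=[13, 52] (not full yet)
step 3: append 27 -> window=[13, 52, 27] (not full yet)
step 4: append 18 -> window=[13, 52, 27, 18] -> max=52
step 5: append 40 -> window=[52, 27, 18, 40] -> max=52
step 6: append 47 -> window=[27, 18, 40, 47] -> max=47
step 7: append 34 -> window=[18, 40, 47, 34] -> max=47
step 8: append 47 -> window=[40, 47, 34, 47] -> max=47
step 9: append 3 -> window=[47, 34, 47, 3] -> max=47
step 10: append 14 -> window=[34, 47, 3, 14] -> max=47
step 11: append 50 -> window=[47, 3, 14, 50] -> max=50
step 12: append 52 -> window=[3, 14, 50, 52] -> max=52
step 13: append 50 -> window=[14, 50, 52, 50] -> max=52
step 14: append 24 -> window=[50, 52, 50, 24] -> max=52
step 15: append 42 -> window=[52, 50, 24, 42] -> max=52
step 16: append 12 -> window=[50, 24, 42, 12] -> max=50

Answer: 52 52 47 47 47 47 47 50 52 52 52 52 50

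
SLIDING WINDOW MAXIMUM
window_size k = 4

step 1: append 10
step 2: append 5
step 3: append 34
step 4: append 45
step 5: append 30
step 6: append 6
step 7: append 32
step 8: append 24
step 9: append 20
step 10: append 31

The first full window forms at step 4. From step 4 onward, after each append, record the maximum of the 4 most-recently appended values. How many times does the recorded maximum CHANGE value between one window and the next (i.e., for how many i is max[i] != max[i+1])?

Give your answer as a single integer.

Answer: 1

Derivation:
step 1: append 10 -> window=[10] (not full yet)
step 2: append 5 -> window=[10, 5] (not full yet)
step 3: append 34 -> window=[10, 5, 34] (not full yet)
step 4: append 45 -> window=[10, 5, 34, 45] -> max=45
step 5: append 30 -> window=[5, 34, 45, 30] -> max=45
step 6: append 6 -> window=[34, 45, 30, 6] -> max=45
step 7: append 32 -> window=[45, 30, 6, 32] -> max=45
step 8: append 24 -> window=[30, 6, 32, 24] -> max=32
step 9: append 20 -> window=[6, 32, 24, 20] -> max=32
step 10: append 31 -> window=[32, 24, 20, 31] -> max=32
Recorded maximums: 45 45 45 45 32 32 32
Changes between consecutive maximums: 1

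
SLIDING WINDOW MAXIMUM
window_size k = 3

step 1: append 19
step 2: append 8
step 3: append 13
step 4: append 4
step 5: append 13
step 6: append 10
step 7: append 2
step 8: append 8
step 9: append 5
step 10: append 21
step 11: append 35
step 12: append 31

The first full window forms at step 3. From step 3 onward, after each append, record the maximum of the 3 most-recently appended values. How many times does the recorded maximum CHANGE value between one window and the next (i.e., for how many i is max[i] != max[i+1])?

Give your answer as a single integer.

Answer: 5

Derivation:
step 1: append 19 -> window=[19] (not full yet)
step 2: append 8 -> window=[19, 8] (not full yet)
step 3: append 13 -> window=[19, 8, 13] -> max=19
step 4: append 4 -> window=[8, 13, 4] -> max=13
step 5: append 13 -> window=[13, 4, 13] -> max=13
step 6: append 10 -> window=[4, 13, 10] -> max=13
step 7: append 2 -> window=[13, 10, 2] -> max=13
step 8: append 8 -> window=[10, 2, 8] -> max=10
step 9: append 5 -> window=[2, 8, 5] -> max=8
step 10: append 21 -> window=[8, 5, 21] -> max=21
step 11: append 35 -> window=[5, 21, 35] -> max=35
step 12: append 31 -> window=[21, 35, 31] -> max=35
Recorded maximums: 19 13 13 13 13 10 8 21 35 35
Changes between consecutive maximums: 5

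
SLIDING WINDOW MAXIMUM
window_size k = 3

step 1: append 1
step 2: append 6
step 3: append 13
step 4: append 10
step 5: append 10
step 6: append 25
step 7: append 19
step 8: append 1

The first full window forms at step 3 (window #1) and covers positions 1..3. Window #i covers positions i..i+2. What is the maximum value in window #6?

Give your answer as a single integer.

step 1: append 1 -> window=[1] (not full yet)
step 2: append 6 -> window=[1, 6] (not full yet)
step 3: append 13 -> window=[1, 6, 13] -> max=13
step 4: append 10 -> window=[6, 13, 10] -> max=13
step 5: append 10 -> window=[13, 10, 10] -> max=13
step 6: append 25 -> window=[10, 10, 25] -> max=25
step 7: append 19 -> window=[10, 25, 19] -> max=25
step 8: append 1 -> window=[25, 19, 1] -> max=25
Window #6 max = 25

Answer: 25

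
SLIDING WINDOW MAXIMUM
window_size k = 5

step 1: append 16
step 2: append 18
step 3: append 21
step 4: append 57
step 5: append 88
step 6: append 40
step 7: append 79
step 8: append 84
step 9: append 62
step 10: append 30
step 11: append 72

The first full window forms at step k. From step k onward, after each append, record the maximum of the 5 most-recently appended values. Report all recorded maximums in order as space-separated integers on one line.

Answer: 88 88 88 88 88 84 84

Derivation:
step 1: append 16 -> window=[16] (not full yet)
step 2: append 18 -> window=[16, 18] (not full yet)
step 3: append 21 -> window=[16, 18, 21] (not full yet)
step 4: append 57 -> window=[16, 18, 21, 57] (not full yet)
step 5: append 88 -> window=[16, 18, 21, 57, 88] -> max=88
step 6: append 40 -> window=[18, 21, 57, 88, 40] -> max=88
step 7: append 79 -> window=[21, 57, 88, 40, 79] -> max=88
step 8: append 84 -> window=[57, 88, 40, 79, 84] -> max=88
step 9: append 62 -> window=[88, 40, 79, 84, 62] -> max=88
step 10: append 30 -> window=[40, 79, 84, 62, 30] -> max=84
step 11: append 72 -> window=[79, 84, 62, 30, 72] -> max=84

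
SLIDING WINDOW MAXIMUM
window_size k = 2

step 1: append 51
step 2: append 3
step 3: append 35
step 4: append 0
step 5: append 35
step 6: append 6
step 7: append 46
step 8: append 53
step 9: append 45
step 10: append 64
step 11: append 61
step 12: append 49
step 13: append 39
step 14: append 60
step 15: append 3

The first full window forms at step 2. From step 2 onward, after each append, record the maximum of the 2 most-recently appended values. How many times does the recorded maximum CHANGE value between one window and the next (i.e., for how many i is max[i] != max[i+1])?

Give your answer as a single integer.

Answer: 7

Derivation:
step 1: append 51 -> window=[51] (not full yet)
step 2: append 3 -> window=[51, 3] -> max=51
step 3: append 35 -> window=[3, 35] -> max=35
step 4: append 0 -> window=[35, 0] -> max=35
step 5: append 35 -> window=[0, 35] -> max=35
step 6: append 6 -> window=[35, 6] -> max=35
step 7: append 46 -> window=[6, 46] -> max=46
step 8: append 53 -> window=[46, 53] -> max=53
step 9: append 45 -> window=[53, 45] -> max=53
step 10: append 64 -> window=[45, 64] -> max=64
step 11: append 61 -> window=[64, 61] -> max=64
step 12: append 49 -> window=[61, 49] -> max=61
step 13: append 39 -> window=[49, 39] -> max=49
step 14: append 60 -> window=[39, 60] -> max=60
step 15: append 3 -> window=[60, 3] -> max=60
Recorded maximums: 51 35 35 35 35 46 53 53 64 64 61 49 60 60
Changes between consecutive maximums: 7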